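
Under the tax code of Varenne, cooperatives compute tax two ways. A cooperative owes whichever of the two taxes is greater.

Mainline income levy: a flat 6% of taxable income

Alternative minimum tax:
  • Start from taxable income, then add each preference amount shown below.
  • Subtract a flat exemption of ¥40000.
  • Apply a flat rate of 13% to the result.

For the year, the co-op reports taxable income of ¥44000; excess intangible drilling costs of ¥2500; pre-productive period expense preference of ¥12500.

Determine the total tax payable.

Alternative minimum tax:
  Adjusted income: ¥44000 + ¥2500 + ¥12500 = ¥59000
  Less exemption ¥40000 → base ¥19000
  ¥19000 × 13% = ¥2470

Mainline income levy:
  ¥44000 × 6% = ¥2640

¥2640 > ¥2470, so the mainline income levy governs.

¥2640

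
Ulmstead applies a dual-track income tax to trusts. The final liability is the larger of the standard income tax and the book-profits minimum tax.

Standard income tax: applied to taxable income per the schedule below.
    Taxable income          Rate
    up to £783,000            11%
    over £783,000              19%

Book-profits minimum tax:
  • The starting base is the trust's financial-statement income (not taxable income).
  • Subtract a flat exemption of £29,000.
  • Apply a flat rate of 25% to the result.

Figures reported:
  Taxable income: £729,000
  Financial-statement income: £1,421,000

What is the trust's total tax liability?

Book-profits minimum tax:
  Base (financial-statement income): £1,421,000
  Less exemption £29,000 → base £1,392,000
  £1,392,000 × 25% = £348,000

Standard income tax:
  £729,000 × 11% = £80,190

£348,000 > £80,190, so the book-profits minimum tax is the binding amount.

£348,000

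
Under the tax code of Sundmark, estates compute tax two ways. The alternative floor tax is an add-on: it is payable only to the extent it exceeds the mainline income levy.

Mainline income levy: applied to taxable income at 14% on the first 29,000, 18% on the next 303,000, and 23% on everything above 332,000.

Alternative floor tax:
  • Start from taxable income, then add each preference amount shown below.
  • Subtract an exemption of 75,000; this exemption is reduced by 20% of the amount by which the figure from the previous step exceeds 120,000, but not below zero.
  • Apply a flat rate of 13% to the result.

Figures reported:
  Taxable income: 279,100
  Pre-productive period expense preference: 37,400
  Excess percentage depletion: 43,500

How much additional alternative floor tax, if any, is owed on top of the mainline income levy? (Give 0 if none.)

Alternative floor tax:
  Adjusted income: 279,100 + 37,400 + 43,500 = 360,000
  Exemption: 75,000 − 20% × (360,000 − 120,000) = 75,000 − 48,000 = 27,000
  Base: 360,000 − 27,000 = 333,000
  333,000 × 13% = 43,290

Mainline income levy:
  29,000 × 14% = 4,060
  250,100 × 18% = 45,018
  → 49,078

43,290 ≤ 49,078, so no add-on is due.

0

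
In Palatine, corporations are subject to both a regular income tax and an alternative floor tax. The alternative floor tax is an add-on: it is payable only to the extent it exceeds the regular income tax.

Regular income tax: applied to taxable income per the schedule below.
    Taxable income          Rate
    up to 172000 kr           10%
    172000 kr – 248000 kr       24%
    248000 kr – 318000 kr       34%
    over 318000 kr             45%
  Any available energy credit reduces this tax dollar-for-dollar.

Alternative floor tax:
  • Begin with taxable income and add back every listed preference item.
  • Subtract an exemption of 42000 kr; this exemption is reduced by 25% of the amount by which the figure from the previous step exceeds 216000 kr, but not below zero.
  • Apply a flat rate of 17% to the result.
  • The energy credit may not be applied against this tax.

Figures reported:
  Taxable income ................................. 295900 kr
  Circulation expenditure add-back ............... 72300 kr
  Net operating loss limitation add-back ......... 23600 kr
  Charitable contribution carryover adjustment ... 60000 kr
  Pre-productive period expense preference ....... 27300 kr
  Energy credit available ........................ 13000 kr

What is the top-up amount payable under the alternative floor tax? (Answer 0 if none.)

Regular income tax:
  172000 kr × 10% = 17200 kr
  76000 kr × 24% = 18240 kr
  47900 kr × 34% = 16286 kr
  → 51726 kr
  Less energy credit 13000 kr → 38726 kr

Alternative floor tax:
  Adjusted income: 295900 kr + 72300 kr + 23600 kr + 60000 kr + 27300 kr = 479100 kr
  Exemption: 25% × (479100 kr − 216000 kr) = 65775 kr ≥ 42000 kr, so the exemption is fully phased out
  Base: 479100 kr − 0 kr = 479100 kr
  479100 kr × 17% = 81447 kr

Excess of alternative floor tax over regular income tax: 81447 kr − 38726 kr = 42721 kr.

42721 kr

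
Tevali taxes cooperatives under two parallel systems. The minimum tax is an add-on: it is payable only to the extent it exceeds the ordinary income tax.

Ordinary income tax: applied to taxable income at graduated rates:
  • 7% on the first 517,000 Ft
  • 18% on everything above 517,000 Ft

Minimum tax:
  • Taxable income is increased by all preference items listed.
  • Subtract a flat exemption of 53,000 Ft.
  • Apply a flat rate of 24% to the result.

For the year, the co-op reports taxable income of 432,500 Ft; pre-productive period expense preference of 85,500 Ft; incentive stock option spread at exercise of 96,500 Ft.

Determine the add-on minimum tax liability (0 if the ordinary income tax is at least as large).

Minimum tax:
  Adjusted income: 432,500 Ft + 85,500 Ft + 96,500 Ft = 614,500 Ft
  Less exemption 53,000 Ft → base 561,500 Ft
  561,500 Ft × 24% = 134,760 Ft

Ordinary income tax:
  432,500 Ft × 7% = 30,275 Ft

Excess of minimum tax over ordinary income tax: 134,760 Ft − 30,275 Ft = 104,485 Ft.

104,485 Ft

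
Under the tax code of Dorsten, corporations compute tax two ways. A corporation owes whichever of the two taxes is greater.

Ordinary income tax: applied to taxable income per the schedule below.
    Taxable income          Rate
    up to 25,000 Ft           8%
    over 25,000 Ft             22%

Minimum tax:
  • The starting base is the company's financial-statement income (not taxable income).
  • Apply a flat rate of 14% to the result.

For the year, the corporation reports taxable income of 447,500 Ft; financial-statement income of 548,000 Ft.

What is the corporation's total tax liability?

94,950 Ft

Ordinary income tax:
  25,000 Ft × 8% = 2,000 Ft
  422,500 Ft × 22% = 92,950 Ft
  → 94,950 Ft

Minimum tax:
  Base (financial-statement income): 548,000 Ft
  548,000 Ft × 14% = 76,720 Ft

94,950 Ft > 76,720 Ft, so the ordinary income tax governs.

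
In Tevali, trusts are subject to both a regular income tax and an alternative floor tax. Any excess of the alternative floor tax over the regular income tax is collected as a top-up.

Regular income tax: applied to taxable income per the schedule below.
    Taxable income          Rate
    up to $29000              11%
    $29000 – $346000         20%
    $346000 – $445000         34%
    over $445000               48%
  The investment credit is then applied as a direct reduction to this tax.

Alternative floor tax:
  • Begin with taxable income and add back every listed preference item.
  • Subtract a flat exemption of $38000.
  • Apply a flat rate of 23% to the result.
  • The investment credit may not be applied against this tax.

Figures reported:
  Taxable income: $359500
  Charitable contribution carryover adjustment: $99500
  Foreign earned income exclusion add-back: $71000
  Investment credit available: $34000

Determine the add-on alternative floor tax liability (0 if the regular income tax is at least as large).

Regular income tax:
  $29000 × 11% = $3190
  $317000 × 20% = $63400
  $13500 × 34% = $4590
  → $71180
  Less investment credit $34000 → $37180

Alternative floor tax:
  Adjusted income: $359500 + $99500 + $71000 = $530000
  Less exemption $38000 → base $492000
  $492000 × 23% = $113160

Excess of alternative floor tax over regular income tax: $113160 − $37180 = $75980.

$75980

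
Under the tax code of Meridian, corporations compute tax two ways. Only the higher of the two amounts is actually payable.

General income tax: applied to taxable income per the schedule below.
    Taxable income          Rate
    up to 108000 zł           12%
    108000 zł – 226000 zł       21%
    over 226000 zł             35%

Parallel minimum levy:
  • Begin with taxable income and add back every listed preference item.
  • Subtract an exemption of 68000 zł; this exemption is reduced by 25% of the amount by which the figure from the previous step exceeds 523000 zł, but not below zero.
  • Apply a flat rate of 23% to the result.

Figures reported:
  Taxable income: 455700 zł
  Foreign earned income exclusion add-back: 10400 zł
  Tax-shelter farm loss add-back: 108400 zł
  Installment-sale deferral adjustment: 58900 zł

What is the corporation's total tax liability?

Parallel minimum levy:
  Adjusted income: 455700 zł + 10400 zł + 108400 zł + 58900 zł = 633400 zł
  Exemption: 68000 zł − 25% × (633400 zł − 523000 zł) = 68000 zł − 27600 zł = 40400 zł
  Base: 633400 zł − 40400 zł = 593000 zł
  593000 zł × 23% = 136390 zł

General income tax:
  108000 zł × 12% = 12960 zł
  118000 zł × 21% = 24780 zł
  229700 zł × 35% = 80395 zł
  → 118135 zł

136390 zł > 118135 zł, so the parallel minimum levy is the binding amount.

136390 zł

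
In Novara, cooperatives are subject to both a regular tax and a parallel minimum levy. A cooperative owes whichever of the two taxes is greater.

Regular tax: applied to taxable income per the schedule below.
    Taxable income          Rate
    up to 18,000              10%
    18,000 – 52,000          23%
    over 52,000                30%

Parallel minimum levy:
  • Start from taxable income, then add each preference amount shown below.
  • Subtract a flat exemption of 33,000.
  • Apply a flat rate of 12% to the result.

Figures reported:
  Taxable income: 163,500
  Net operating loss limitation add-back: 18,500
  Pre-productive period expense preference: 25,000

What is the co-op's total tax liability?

Regular tax:
  18,000 × 10% = 1,800
  34,000 × 23% = 7,820
  111,500 × 30% = 33,450
  → 43,070

Parallel minimum levy:
  Adjusted income: 163,500 + 18,500 + 25,000 = 207,000
  Less exemption 33,000 → base 174,000
  174,000 × 12% = 20,880

43,070 > 20,880, so the regular tax governs.

43,070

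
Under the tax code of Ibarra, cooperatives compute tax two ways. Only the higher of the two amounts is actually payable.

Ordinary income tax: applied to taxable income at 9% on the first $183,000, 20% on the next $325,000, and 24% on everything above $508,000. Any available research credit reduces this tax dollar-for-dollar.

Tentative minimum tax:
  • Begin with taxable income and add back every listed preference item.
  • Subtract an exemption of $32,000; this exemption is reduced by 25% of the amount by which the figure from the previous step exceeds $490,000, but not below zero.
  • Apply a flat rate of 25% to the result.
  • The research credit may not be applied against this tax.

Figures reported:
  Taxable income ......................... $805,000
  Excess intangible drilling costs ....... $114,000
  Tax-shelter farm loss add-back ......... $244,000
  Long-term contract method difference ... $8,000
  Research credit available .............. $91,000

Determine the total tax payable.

$292,750

Ordinary income tax:
  $183,000 × 9% = $16,470
  $325,000 × 20% = $65,000
  $297,000 × 24% = $71,280
  → $152,750
  Less research credit $91,000 → $61,750

Tentative minimum tax:
  Adjusted income: $805,000 + $114,000 + $244,000 + $8,000 = $1,171,000
  Exemption: 25% × ($1,171,000 − $490,000) = $170,250 ≥ $32,000, so the exemption is fully phased out
  Base: $1,171,000 − $0 = $1,171,000
  $1,171,000 × 25% = $292,750

$292,750 > $61,750, so the tentative minimum tax is the binding amount.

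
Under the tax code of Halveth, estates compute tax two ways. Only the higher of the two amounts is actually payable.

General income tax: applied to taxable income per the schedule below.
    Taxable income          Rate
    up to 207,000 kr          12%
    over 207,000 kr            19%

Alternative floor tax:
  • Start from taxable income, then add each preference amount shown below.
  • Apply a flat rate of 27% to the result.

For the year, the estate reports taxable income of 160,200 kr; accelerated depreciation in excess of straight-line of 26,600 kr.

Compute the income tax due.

50,436 kr

Alternative floor tax:
  Adjusted income: 160,200 kr + 26,600 kr = 186,800 kr
  186,800 kr × 27% = 50,436 kr

General income tax:
  160,200 kr × 12% = 19,224 kr

50,436 kr > 19,224 kr, so the alternative floor tax is the binding amount.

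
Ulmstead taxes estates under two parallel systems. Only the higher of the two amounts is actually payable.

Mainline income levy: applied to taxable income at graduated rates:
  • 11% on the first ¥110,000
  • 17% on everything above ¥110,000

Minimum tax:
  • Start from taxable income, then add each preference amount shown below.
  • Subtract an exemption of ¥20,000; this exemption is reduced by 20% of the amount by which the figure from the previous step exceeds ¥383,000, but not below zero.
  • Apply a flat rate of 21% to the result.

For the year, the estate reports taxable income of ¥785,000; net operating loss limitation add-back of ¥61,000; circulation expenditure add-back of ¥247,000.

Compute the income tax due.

¥229,530

Mainline income levy:
  ¥110,000 × 11% = ¥12,100
  ¥675,000 × 17% = ¥114,750
  → ¥126,850

Minimum tax:
  Adjusted income: ¥785,000 + ¥61,000 + ¥247,000 = ¥1,093,000
  Exemption: 20% × (¥1,093,000 − ¥383,000) = ¥142,000 ≥ ¥20,000, so the exemption is fully phased out
  Base: ¥1,093,000 − ¥0 = ¥1,093,000
  ¥1,093,000 × 21% = ¥229,530

¥229,530 > ¥126,850, so the minimum tax is the binding amount.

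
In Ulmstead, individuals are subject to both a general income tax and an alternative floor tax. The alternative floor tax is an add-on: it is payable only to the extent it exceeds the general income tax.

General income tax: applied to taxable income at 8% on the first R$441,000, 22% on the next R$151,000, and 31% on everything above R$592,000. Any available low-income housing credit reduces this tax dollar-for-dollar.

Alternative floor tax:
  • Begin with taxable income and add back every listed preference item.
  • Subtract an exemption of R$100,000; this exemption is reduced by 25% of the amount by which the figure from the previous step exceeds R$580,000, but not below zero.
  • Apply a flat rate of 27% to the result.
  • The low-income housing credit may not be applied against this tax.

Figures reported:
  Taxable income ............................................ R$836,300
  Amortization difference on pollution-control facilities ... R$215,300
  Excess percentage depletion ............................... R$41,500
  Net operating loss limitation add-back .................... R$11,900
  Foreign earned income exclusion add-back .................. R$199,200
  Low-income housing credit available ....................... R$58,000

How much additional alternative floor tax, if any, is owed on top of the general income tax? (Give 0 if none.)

General income tax:
  R$441,000 × 8% = R$35,280
  R$151,000 × 22% = R$33,220
  R$244,300 × 31% = R$75,733
  → R$144,233
  Less low-income housing credit R$58,000 → R$86,233

Alternative floor tax:
  Adjusted income: R$836,300 + R$215,300 + R$41,500 + R$11,900 + R$199,200 = R$1,304,200
  Exemption: 25% × (R$1,304,200 − R$580,000) = R$181,050 ≥ R$100,000, so the exemption is fully phased out
  Base: R$1,304,200 − R$0 = R$1,304,200
  R$1,304,200 × 27% = R$352,134

Excess of alternative floor tax over general income tax: R$352,134 − R$86,233 = R$265,901.

R$265,901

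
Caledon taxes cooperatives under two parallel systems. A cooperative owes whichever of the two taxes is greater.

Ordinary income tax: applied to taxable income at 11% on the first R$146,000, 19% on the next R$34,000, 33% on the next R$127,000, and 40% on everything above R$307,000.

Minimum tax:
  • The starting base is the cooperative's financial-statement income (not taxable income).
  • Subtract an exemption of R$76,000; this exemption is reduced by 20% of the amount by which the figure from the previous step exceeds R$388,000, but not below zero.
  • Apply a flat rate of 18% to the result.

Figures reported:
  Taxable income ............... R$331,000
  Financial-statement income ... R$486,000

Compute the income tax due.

R$77,328

Minimum tax:
  Base (financial-statement income): R$486,000
  Exemption: R$76,000 − 20% × (R$486,000 − R$388,000) = R$76,000 − R$19,600 = R$56,400
  Base: R$486,000 − R$56,400 = R$429,600
  R$429,600 × 18% = R$77,328

Ordinary income tax:
  R$146,000 × 11% = R$16,060
  R$34,000 × 19% = R$6,460
  R$127,000 × 33% = R$41,910
  R$24,000 × 40% = R$9,600
  → R$74,030

R$77,328 > R$74,030, so the minimum tax is the binding amount.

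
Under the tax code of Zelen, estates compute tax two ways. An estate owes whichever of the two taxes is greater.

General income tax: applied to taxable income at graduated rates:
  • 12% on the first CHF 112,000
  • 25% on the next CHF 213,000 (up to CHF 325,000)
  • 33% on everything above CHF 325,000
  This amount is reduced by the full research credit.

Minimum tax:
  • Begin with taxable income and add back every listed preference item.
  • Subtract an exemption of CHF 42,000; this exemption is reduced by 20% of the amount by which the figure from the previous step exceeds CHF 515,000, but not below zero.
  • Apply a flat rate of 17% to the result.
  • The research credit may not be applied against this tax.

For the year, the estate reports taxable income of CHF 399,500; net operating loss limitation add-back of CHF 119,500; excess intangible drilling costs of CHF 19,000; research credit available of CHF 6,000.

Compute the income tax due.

General income tax:
  CHF 112,000 × 12% = CHF 13,440
  CHF 213,000 × 25% = CHF 53,250
  CHF 74,500 × 33% = CHF 24,585
  → CHF 91,275
  Less research credit CHF 6,000 → CHF 85,275

Minimum tax:
  Adjusted income: CHF 399,500 + CHF 119,500 + CHF 19,000 = CHF 538,000
  Exemption: CHF 42,000 − 20% × (CHF 538,000 − CHF 515,000) = CHF 42,000 − CHF 4,600 = CHF 37,400
  Base: CHF 538,000 − CHF 37,400 = CHF 500,600
  CHF 500,600 × 17% = CHF 85,102

CHF 85,275 > CHF 85,102, so the general income tax governs.

CHF 85,275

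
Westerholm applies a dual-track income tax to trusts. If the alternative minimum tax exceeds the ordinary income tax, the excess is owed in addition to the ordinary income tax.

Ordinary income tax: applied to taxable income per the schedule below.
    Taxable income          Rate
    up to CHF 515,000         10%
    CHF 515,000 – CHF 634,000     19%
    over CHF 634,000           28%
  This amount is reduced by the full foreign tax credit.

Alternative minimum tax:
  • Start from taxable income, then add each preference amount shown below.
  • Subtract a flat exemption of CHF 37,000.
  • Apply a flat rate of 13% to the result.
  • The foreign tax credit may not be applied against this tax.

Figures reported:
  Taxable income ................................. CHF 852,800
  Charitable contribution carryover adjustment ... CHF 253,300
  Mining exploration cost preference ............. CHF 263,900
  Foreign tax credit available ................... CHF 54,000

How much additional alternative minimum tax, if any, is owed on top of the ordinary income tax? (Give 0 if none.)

Ordinary income tax:
  CHF 515,000 × 10% = CHF 51,500
  CHF 119,000 × 19% = CHF 22,610
  CHF 218,800 × 28% = CHF 61,264
  → CHF 135,374
  Less foreign tax credit CHF 54,000 → CHF 81,374

Alternative minimum tax:
  Adjusted income: CHF 852,800 + CHF 253,300 + CHF 263,900 = CHF 1,370,000
  Less exemption CHF 37,000 → base CHF 1,333,000
  CHF 1,333,000 × 13% = CHF 173,290

Excess of alternative minimum tax over ordinary income tax: CHF 173,290 − CHF 81,374 = CHF 91,916.

CHF 91,916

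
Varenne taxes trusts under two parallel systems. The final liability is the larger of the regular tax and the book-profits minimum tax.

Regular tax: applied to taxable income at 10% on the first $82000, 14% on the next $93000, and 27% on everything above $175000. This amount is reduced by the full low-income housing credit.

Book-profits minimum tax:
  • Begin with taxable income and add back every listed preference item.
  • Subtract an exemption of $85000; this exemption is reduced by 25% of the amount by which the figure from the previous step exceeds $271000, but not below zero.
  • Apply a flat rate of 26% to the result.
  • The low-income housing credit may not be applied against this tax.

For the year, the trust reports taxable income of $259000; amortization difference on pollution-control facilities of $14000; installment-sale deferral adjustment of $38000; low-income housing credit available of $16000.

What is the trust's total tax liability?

Book-profits minimum tax:
  Adjusted income: $259000 + $14000 + $38000 = $311000
  Exemption: $85000 − 25% × ($311000 − $271000) = $85000 − $10000 = $75000
  Base: $311000 − $75000 = $236000
  $236000 × 26% = $61360

Regular tax:
  $82000 × 10% = $8200
  $93000 × 14% = $13020
  $84000 × 27% = $22680
  → $43900
  Less low-income housing credit $16000 → $27900

$61360 > $27900, so the book-profits minimum tax is the binding amount.

$61360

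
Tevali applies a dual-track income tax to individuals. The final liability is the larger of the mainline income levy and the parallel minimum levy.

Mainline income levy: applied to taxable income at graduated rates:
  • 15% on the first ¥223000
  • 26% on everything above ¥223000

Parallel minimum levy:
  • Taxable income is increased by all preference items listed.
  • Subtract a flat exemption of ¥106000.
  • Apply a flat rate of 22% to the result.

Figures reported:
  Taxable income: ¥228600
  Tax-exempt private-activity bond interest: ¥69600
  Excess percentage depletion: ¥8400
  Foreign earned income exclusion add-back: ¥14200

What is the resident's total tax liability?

¥47256

Parallel minimum levy:
  Adjusted income: ¥228600 + ¥69600 + ¥8400 + ¥14200 = ¥320800
  Less exemption ¥106000 → base ¥214800
  ¥214800 × 22% = ¥47256

Mainline income levy:
  ¥223000 × 15% = ¥33450
  ¥5600 × 26% = ¥1456
  → ¥34906

¥47256 > ¥34906, so the parallel minimum levy is the binding amount.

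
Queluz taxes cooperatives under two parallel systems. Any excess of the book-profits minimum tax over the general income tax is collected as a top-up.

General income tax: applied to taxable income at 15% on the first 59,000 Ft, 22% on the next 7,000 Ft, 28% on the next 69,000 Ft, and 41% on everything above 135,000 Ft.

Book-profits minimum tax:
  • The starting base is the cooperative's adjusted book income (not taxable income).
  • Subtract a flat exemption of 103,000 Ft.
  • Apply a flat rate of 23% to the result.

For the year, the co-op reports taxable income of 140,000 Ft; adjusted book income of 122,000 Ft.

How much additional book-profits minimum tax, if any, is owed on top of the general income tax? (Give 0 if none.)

0 Ft

General income tax:
  59,000 Ft × 15% = 8,850 Ft
  7,000 Ft × 22% = 1,540 Ft
  69,000 Ft × 28% = 19,320 Ft
  5,000 Ft × 41% = 2,050 Ft
  → 31,760 Ft

Book-profits minimum tax:
  Base (adjusted book income): 122,000 Ft
  Less exemption 103,000 Ft → base 19,000 Ft
  19,000 Ft × 23% = 4,370 Ft

4,370 Ft ≤ 31,760 Ft, so no add-on is due.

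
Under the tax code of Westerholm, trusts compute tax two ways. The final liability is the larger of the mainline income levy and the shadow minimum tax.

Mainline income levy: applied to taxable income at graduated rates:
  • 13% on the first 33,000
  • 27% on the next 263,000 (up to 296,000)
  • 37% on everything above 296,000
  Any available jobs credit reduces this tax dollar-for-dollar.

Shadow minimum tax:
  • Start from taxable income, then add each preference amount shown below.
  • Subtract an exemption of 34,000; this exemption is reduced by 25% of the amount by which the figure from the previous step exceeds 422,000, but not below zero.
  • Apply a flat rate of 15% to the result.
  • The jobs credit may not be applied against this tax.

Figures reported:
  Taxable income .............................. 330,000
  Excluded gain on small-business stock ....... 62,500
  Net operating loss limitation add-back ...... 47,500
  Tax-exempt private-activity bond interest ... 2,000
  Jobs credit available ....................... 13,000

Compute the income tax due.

Shadow minimum tax:
  Adjusted income: 330,000 + 62,500 + 47,500 + 2,000 = 442,000
  Exemption: 34,000 − 25% × (442,000 − 422,000) = 34,000 − 5,000 = 29,000
  Base: 442,000 − 29,000 = 413,000
  413,000 × 15% = 61,950

Mainline income levy:
  33,000 × 13% = 4,290
  263,000 × 27% = 71,010
  34,000 × 37% = 12,580
  → 87,880
  Less jobs credit 13,000 → 74,880

74,880 > 61,950, so the mainline income levy governs.

74,880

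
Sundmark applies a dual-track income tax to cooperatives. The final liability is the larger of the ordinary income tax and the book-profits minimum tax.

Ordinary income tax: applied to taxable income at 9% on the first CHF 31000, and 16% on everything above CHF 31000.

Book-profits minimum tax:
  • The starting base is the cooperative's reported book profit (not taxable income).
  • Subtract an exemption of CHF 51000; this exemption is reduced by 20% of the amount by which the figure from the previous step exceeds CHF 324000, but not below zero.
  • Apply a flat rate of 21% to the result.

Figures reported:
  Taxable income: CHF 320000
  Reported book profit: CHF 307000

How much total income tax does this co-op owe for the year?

CHF 53760

Book-profits minimum tax:
  Base (reported book profit): CHF 307000
  Exemption: CHF 307000 ≤ CHF 324000, so full CHF 51000 applies
  Base: CHF 307000 − CHF 51000 = CHF 256000
  CHF 256000 × 21% = CHF 53760

Ordinary income tax:
  CHF 31000 × 9% = CHF 2790
  CHF 289000 × 16% = CHF 46240
  → CHF 49030

CHF 53760 > CHF 49030, so the book-profits minimum tax is the binding amount.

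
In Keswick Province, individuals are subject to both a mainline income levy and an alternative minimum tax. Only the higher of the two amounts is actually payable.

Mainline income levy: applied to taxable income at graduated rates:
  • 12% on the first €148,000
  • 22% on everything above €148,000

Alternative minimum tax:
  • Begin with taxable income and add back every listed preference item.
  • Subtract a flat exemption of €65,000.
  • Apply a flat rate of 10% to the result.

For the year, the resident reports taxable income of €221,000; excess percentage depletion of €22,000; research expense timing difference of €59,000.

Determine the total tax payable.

Mainline income levy:
  €148,000 × 12% = €17,760
  €73,000 × 22% = €16,060
  → €33,820

Alternative minimum tax:
  Adjusted income: €221,000 + €22,000 + €59,000 = €302,000
  Less exemption €65,000 → base €237,000
  €237,000 × 10% = €23,700

€33,820 > €23,700, so the mainline income levy governs.

€33,820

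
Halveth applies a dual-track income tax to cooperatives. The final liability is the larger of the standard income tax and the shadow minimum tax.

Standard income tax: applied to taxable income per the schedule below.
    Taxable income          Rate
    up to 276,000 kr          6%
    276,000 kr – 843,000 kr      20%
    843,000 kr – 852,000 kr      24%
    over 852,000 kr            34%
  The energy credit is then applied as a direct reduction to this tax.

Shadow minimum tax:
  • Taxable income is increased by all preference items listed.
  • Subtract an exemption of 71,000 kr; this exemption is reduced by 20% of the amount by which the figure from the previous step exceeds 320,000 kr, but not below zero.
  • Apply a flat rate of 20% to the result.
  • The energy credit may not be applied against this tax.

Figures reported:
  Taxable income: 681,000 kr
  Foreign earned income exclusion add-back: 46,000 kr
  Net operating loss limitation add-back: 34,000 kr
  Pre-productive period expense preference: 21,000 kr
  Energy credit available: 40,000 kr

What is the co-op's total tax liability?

156,400 kr

Shadow minimum tax:
  Adjusted income: 681,000 kr + 46,000 kr + 34,000 kr + 21,000 kr = 782,000 kr
  Exemption: 20% × (782,000 kr − 320,000 kr) = 92,400 kr ≥ 71,000 kr, so the exemption is fully phased out
  Base: 782,000 kr − 0 kr = 782,000 kr
  782,000 kr × 20% = 156,400 kr

Standard income tax:
  276,000 kr × 6% = 16,560 kr
  405,000 kr × 20% = 81,000 kr
  → 97,560 kr
  Less energy credit 40,000 kr → 57,560 kr

156,400 kr > 57,560 kr, so the shadow minimum tax is the binding amount.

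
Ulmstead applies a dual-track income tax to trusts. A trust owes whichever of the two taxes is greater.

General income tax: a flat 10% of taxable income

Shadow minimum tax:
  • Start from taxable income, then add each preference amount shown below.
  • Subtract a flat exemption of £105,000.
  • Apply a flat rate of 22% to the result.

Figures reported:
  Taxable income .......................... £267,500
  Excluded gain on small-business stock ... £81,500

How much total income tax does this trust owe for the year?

£53,680

General income tax:
  £267,500 × 10% = £26,750

Shadow minimum tax:
  Adjusted income: £267,500 + £81,500 = £349,000
  Less exemption £105,000 → base £244,000
  £244,000 × 22% = £53,680

£53,680 > £26,750, so the shadow minimum tax is the binding amount.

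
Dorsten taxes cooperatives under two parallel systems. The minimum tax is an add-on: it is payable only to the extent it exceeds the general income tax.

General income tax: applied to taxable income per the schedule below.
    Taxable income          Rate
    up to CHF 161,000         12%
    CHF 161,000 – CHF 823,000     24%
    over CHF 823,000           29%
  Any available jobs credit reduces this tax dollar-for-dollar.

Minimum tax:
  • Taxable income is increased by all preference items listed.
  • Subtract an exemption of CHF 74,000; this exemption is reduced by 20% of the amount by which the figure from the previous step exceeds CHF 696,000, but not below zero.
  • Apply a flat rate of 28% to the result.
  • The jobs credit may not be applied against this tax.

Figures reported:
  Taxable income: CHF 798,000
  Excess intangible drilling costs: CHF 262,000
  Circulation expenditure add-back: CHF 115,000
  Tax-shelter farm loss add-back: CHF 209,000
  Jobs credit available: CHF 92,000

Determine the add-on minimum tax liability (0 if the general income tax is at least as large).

CHF 307,320

General income tax:
  CHF 161,000 × 12% = CHF 19,320
  CHF 637,000 × 24% = CHF 152,880
  → CHF 172,200
  Less jobs credit CHF 92,000 → CHF 80,200

Minimum tax:
  Adjusted income: CHF 798,000 + CHF 262,000 + CHF 115,000 + CHF 209,000 = CHF 1,384,000
  Exemption: 20% × (CHF 1,384,000 − CHF 696,000) = CHF 137,600 ≥ CHF 74,000, so the exemption is fully phased out
  Base: CHF 1,384,000 − CHF 0 = CHF 1,384,000
  CHF 1,384,000 × 28% = CHF 387,520

Excess of minimum tax over general income tax: CHF 387,520 − CHF 80,200 = CHF 307,320.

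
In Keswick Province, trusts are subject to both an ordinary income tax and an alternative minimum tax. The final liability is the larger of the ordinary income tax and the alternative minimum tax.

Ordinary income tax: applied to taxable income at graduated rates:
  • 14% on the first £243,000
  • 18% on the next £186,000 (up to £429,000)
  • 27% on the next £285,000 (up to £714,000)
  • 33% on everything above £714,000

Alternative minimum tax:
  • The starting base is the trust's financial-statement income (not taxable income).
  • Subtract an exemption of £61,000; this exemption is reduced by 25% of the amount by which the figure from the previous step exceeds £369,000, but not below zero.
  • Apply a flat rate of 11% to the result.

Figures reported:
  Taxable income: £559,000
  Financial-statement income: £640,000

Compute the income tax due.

Ordinary income tax:
  £243,000 × 14% = £34,020
  £186,000 × 18% = £33,480
  £130,000 × 27% = £35,100
  → £102,600

Alternative minimum tax:
  Base (financial-statement income): £640,000
  Exemption: 25% × (£640,000 − £369,000) = £67,750 ≥ £61,000, so the exemption is fully phased out
  Base: £640,000 − £0 = £640,000
  £640,000 × 11% = £70,400

£102,600 > £70,400, so the ordinary income tax governs.

£102,600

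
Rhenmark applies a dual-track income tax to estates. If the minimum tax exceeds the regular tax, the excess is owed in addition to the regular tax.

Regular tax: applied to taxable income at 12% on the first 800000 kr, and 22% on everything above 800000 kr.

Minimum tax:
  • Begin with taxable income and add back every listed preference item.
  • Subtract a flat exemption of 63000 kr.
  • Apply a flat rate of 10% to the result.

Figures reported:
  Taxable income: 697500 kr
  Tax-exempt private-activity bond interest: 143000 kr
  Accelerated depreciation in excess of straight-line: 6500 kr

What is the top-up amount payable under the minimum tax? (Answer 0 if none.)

0 kr

Regular tax:
  697500 kr × 12% = 83700 kr

Minimum tax:
  Adjusted income: 697500 kr + 143000 kr + 6500 kr = 847000 kr
  Less exemption 63000 kr → base 784000 kr
  784000 kr × 10% = 78400 kr

78400 kr ≤ 83700 kr, so no add-on is due.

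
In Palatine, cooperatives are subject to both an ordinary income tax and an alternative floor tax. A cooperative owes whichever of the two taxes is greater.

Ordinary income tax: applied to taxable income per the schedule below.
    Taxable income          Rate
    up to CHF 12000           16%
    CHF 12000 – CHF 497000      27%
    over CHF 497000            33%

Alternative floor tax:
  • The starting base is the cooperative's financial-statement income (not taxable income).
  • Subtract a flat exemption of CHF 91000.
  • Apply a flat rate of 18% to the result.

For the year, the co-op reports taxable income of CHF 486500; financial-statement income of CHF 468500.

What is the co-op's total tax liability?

CHF 130035

Ordinary income tax:
  CHF 12000 × 16% = CHF 1920
  CHF 474500 × 27% = CHF 128115
  → CHF 130035

Alternative floor tax:
  Base (financial-statement income): CHF 468500
  Less exemption CHF 91000 → base CHF 377500
  CHF 377500 × 18% = CHF 67950

CHF 130035 > CHF 67950, so the ordinary income tax governs.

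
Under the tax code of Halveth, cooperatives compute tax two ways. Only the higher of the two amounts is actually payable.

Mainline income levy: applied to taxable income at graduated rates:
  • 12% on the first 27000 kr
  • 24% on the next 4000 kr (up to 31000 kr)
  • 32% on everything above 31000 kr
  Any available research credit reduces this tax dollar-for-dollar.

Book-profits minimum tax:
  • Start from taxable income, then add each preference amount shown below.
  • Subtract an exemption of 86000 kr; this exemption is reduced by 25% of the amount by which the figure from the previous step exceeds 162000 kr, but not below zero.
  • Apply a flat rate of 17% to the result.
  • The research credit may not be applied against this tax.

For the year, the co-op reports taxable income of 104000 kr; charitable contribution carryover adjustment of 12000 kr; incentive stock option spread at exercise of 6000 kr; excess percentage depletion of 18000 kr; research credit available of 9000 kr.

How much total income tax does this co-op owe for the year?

18560 kr

Book-profits minimum tax:
  Adjusted income: 104000 kr + 12000 kr + 6000 kr + 18000 kr = 140000 kr
  Exemption: 140000 kr ≤ 162000 kr, so full 86000 kr applies
  Base: 140000 kr − 86000 kr = 54000 kr
  54000 kr × 17% = 9180 kr

Mainline income levy:
  27000 kr × 12% = 3240 kr
  4000 kr × 24% = 960 kr
  73000 kr × 32% = 23360 kr
  → 27560 kr
  Less research credit 9000 kr → 18560 kr

18560 kr > 9180 kr, so the mainline income levy governs.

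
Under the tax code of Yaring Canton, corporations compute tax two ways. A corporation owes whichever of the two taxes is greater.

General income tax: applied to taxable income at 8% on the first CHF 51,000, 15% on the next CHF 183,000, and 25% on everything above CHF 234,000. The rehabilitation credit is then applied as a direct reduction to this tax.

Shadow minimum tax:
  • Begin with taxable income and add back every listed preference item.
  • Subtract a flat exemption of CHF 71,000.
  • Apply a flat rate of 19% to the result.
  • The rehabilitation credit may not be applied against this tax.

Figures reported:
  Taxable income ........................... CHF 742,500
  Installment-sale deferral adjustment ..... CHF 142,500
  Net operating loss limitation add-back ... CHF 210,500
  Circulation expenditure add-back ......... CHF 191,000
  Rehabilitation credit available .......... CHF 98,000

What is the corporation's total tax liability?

CHF 230,945

Shadow minimum tax:
  Adjusted income: CHF 742,500 + CHF 142,500 + CHF 210,500 + CHF 191,000 = CHF 1,286,500
  Less exemption CHF 71,000 → base CHF 1,215,500
  CHF 1,215,500 × 19% = CHF 230,945

General income tax:
  CHF 51,000 × 8% = CHF 4,080
  CHF 183,000 × 15% = CHF 27,450
  CHF 508,500 × 25% = CHF 127,125
  → CHF 158,655
  Less rehabilitation credit CHF 98,000 → CHF 60,655

CHF 230,945 > CHF 60,655, so the shadow minimum tax is the binding amount.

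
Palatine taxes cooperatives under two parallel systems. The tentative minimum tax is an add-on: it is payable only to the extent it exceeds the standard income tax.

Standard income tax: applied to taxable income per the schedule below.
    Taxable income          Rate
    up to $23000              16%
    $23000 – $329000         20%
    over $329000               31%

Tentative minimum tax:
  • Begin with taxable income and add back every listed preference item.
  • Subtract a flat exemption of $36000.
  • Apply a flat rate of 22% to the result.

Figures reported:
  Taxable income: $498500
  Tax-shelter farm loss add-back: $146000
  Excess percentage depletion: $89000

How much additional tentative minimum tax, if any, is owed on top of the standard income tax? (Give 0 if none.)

$36025

Standard income tax:
  $23000 × 16% = $3680
  $306000 × 20% = $61200
  $169500 × 31% = $52545
  → $117425

Tentative minimum tax:
  Adjusted income: $498500 + $146000 + $89000 = $733500
  Less exemption $36000 → base $697500
  $697500 × 22% = $153450

Excess of tentative minimum tax over standard income tax: $153450 − $117425 = $36025.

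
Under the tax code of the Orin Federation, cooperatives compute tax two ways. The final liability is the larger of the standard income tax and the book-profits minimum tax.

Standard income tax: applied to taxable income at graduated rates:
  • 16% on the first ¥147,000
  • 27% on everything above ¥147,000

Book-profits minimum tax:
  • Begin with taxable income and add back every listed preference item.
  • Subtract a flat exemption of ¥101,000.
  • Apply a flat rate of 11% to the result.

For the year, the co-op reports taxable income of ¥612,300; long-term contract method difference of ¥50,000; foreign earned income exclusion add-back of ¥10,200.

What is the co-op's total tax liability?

¥149,151

Standard income tax:
  ¥147,000 × 16% = ¥23,520
  ¥465,300 × 27% = ¥125,631
  → ¥149,151

Book-profits minimum tax:
  Adjusted income: ¥612,300 + ¥50,000 + ¥10,200 = ¥672,500
  Less exemption ¥101,000 → base ¥571,500
  ¥571,500 × 11% = ¥62,865

¥149,151 > ¥62,865, so the standard income tax governs.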